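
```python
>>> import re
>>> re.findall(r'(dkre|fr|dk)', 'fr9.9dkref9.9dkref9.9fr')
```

['fr', 'dkre', 'dkre', 'fr']

`|` is ordered: at each position the engine commits to the first alternative that works.
Walking the string: at [0:2] match 'fr', group 1 = 'fr'; at [5:9] match 'dkre', group 1 = 'dkre'; at [13:17] match 'dkre', group 1 = 'dkre'; at [21:23] match 'fr', group 1 = 'fr'.
`findall` collects group 1 from each match (4 total).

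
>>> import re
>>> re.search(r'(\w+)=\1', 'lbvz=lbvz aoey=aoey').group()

'lbvz=lbvz'

The backreference `\1` re-matches whatever the first group consumed, character for character.
`re.search` scans for the first position where the pattern succeeds.
The match spans [0:9] → 'lbvz=lbvz'.
Captured: group 1 = 'lbvz'.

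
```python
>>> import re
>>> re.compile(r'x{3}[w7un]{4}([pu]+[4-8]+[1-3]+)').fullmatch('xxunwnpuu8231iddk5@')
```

None

`re.fullmatch` requires the pattern to consume the entire string.
Here there's no way to consume every character, so the call returns None.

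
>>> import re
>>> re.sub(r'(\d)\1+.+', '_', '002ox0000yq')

`\1` is not a pattern — it's the concrete string captured by group 1, re-applied verbatim.
Each match is replaced by '_'.

'_'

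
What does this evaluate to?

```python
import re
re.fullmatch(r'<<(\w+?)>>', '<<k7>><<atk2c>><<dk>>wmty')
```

None

`re.fullmatch` requires the pattern to consume the entire string.
Here the string isn't matched end-to-end, so the call returns None.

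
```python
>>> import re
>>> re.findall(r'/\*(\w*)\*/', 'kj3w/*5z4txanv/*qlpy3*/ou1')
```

['qlpy3']

Walking the string: at [14:23] match '/*qlpy3*/', group 1 = 'qlpy3'.
With a single group, `findall` returns only what that group captured — 1 item.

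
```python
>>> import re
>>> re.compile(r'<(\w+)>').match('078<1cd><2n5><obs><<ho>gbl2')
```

None

`re.match` only tries the pattern at the start of the string.
Here the pattern fails at index 0, so the call returns None.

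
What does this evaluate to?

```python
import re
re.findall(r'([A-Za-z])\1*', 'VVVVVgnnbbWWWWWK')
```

['V', 'g', 'n', 'b', 'W', 'K']

The backreference `\1` re-matches whatever the first group consumed, character for character.
Walking the string: at [0:5] match 'VVVVV', group 1 = 'V'; at [5:6] match 'g', group 1 = 'g'; at [6:8] match 'nn', group 1 = 'n'; at [8:10] match 'bb', group 1 = 'b'; at [10:15] match 'WWWWW', group 1 = 'W'; ….
Because there's exactly one group, `findall` drops the full match and keeps group 1 from each hit.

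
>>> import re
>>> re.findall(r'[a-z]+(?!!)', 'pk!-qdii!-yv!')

A negative assertion filters positions out without eating any characters.
Since nothing is captured, `findall` lists the 3 matched substrings directly.

['p', 'qdi', 'y']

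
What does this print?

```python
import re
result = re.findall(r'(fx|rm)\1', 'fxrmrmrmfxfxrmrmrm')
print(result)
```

['rm', 'fx', 'rm']

After group 1 captures some text, `\1` only succeeds where that same text appears again.
One capturing group, so `findall` returns just the captured substring from each match — 3 in all.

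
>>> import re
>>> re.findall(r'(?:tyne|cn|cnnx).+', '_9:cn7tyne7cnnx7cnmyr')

['cn7tyne7cnnx7cnmyr']

Walking the string: at [3:21] → 'cn7tyne7cnnx7cnmyr'.
Since nothing is captured, `findall` lists the 1 matched substring directly.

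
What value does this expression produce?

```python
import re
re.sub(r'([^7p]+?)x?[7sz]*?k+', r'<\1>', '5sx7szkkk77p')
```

'<5s>77p'

This matches one or more of any character except [7p] (lazy) (captured); then optionally a literal 'x', then zero or more of one of [7sz] (lazy), then one or more of a literal 'k'.
Matches: at [0:9] → '5sx7szkkk'.
Each match is replaced using the text its own group 1 captured.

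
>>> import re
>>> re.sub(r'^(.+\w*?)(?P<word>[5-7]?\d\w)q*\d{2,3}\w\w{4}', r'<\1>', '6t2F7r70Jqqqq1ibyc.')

Pattern: anchored at the start of the string; then one or more of any character, then zero or more of a word character (lazy) (captured); then optionally a character in [5-7], then a digit, then a word character (captured as 'word'); then zero or more of a literal 'q', then 2 to 3 of a digit, then a word character; then exactly 4 of a word character.
`\1` in the replacement pulls in group 1's text for each match.

'<6t2F>1ibyc.'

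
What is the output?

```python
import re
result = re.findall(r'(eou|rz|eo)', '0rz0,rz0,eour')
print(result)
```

`|` is ordered: at each position the engine commits to the first alternative that works.
Scanning left to right: at [1:3] match 'rz', group 1 = 'rz'; at [5:7] match 'rz', group 1 = 'rz'; at [9:12] match 'eou', group 1 = 'eou'.
With a single group, `findall` returns only what that group captured — 3 items.

['rz', 'rz', 'eou']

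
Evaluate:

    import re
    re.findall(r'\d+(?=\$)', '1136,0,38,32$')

Lookahead/lookbehind check context without consuming it, so the matched span excludes the asserted characters.
Since nothing is captured, `findall` lists the 1 matched substring directly.

['32']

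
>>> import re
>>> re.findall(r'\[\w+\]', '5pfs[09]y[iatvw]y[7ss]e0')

['[09]', '[iatvw]', '[7ss]']

No capturing groups, so `findall` returns the 3 full match strings.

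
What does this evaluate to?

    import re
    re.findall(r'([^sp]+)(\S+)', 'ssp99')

[('9', '9')]

The pattern matches one or more of any character except [sp] (captured); then one or more of a non-whitespace character (captured).
Walking the string: at [3:5] match '99', groups = ('9', '9').
Multiple groups make `findall` return tuples — one 2-tuple for the one match.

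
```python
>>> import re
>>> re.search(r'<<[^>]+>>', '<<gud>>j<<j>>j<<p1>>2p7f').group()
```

Unlike `match`, `search` isn't anchored — it looks for the pattern anywhere in the string.
The match spans [0:7] → '<<gud>>'.

'<<gud>>'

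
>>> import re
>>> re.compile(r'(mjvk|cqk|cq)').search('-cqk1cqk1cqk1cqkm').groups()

`|` is ordered: at each position the engine commits to the first alternative that works.
`re.search` tries every starting position until one works.
The match spans [1:4] → 'cqk'.
Captured: group 1 = 'cqk'.

('cqk',)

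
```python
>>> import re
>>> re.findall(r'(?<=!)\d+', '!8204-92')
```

The lookaround is zero-width — it requires the adjacent text to match without consuming it, so the asserted text isn't part of the match.
Matches: at [1:5] → '8204'.
`findall` yields the raw match text (1 of them) because the pattern has no groups.

['8204']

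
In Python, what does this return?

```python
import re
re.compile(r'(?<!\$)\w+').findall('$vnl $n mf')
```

['nl', 'mf']

The negative lookaround is zero-width — it rules out positions where the adjacent text would match, without consuming anything.
Matches: at [2:4] → 'nl'; at [8:10] → 'mf'.
No capturing groups, so `findall` returns the 2 full match strings.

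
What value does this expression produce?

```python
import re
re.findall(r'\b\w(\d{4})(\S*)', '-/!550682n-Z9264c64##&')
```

This matches a word boundary (`\b`, zero-width); then a word character; then exactly 4 of a digit (captured); then zero or more of a non-whitespace character (captured).
`findall` packs the 2 group values into a tuple for every match.

[('5068', '2n-Z9264c64##&')]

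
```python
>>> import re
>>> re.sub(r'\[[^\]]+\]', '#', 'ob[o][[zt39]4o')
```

`sub` substitutes '#' at each match site.

'ob##4o'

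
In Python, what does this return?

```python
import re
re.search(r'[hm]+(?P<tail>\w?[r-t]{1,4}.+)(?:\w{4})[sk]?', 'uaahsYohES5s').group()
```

'hsYohES5s'

This matches one or more of one of [hm]; then optionally a word character, then 1 to 4 of a character in [r-t], then one or more of any character (captured as 'tail'); then exactly 4 of a word character (non-capturing group); then optionally one of [sk].
The match spans [3:12] → 'hsYohES5s'.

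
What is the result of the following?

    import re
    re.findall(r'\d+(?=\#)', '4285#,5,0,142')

['4285']

Because the assertion is zero-width, the text it checks is not consumed and won't appear in the result.
With no groups in the pattern, `findall` gives back each whole match — 1 here.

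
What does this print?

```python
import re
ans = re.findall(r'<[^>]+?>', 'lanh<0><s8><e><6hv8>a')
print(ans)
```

Matches: at [4:7] → '<0>'; at [7:11] → '<s8>'; at [11:14] → '<e>'; at [14:20] → '<6hv8>'.
Since nothing is captured, `findall` lists the 4 matched substrings directly.

['<0>', '<s8>', '<e>', '<6hv8>']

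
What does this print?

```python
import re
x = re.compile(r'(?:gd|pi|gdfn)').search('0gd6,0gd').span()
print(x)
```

(1, 3)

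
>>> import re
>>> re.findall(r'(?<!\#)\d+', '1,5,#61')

A negative assertion filters positions out without eating any characters.
Scanning left to right: at [0:1] → '1'; at [2:3] → '5'; at [6:7] → '1'.
Since nothing is captured, `findall` lists the 3 matched substrings directly.

['1', '5', '1']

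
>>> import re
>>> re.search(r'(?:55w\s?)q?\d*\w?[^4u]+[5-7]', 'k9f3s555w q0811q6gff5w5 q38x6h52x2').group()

Pattern: the literal '55w', then optionally whitespace (non-capturing group); then optionally a literal 'q', then zero or more of a digit, then optionally a word character; then one or more of any character except [4u], then a character in [5-7].
`re.search` tries every starting position until one works.
The match spans [6:31] → '55w q0811q6gff5w5 q38x6h5'.

'55w q0811q6gff5w5 q38x6h5'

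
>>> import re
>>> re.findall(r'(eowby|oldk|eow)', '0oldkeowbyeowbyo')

['oldk', 'eowby', 'eowby']

`|` is ordered: at each position the engine commits to the first alternative that works.
Walking the string: at [1:5] match 'oldk', group 1 = 'oldk'; at [5:10] match 'eowby', group 1 = 'eowby'; at [10:15] match 'eowby', group 1 = 'eowby'.
With a single group, `findall` returns only what that group captured — 3 items.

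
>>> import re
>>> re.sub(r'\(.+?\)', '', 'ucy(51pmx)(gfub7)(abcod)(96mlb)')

'ucy'

Every occurrence is swapped for ''.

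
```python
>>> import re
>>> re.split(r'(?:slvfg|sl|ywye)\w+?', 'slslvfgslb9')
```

Splitting on the pattern gives 3 pieces.

['', 'lvfg', '9']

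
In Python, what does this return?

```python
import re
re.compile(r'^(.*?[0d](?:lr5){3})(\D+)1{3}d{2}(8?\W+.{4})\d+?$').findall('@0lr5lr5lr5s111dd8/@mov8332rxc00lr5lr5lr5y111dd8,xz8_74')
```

3 groups means the one result is a tuple of 3 captured strings — 1 here.

[('@0lr5lr5lr5s111dd8/@mov8332rxc00lr5lr5lr5', 'y', '8,xz8_')]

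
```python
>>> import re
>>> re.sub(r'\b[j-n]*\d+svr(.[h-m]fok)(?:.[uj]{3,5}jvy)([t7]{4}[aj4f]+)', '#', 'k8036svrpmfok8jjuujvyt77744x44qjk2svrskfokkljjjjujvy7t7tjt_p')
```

'#x44qjk2svrskfokkljjjjujvy7t7tjt_p'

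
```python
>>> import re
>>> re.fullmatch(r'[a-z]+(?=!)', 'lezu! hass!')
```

For `fullmatch`, every character of the input must be accounted for by the pattern.
Here the pattern can't cover the whole string, so the call returns None.

None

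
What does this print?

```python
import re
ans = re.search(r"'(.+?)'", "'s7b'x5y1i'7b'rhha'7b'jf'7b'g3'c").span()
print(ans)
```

(0, 5)

Lazy quantifiers expand one character at a time until the remainder of the pattern can match.
The match spans [0:5] → "'s7b'".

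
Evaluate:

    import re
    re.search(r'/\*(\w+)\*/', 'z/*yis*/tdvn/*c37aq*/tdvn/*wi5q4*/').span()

(1, 8)

`re.search` tries every starting position until one works.
The match spans [1:8] → '/*yis*/'.
Captured: group 1 = 'yis'.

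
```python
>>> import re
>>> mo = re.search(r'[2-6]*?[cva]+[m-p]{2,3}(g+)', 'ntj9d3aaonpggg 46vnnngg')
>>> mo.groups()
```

The match spans [5:14] → '3aaonpggg'.
Captured: group 1 = 'ggg'.

('ggg',)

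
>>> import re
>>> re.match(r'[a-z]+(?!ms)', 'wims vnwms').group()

'wims'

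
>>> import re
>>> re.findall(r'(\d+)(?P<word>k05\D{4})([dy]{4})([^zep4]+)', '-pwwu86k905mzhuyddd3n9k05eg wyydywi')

Pattern: one or more of a digit (captured); then the literal 'k05', then exactly 4 of a non-digit (captured as 'word'); then exactly 4 of one of [dy] (captured); then one or more of any character except [zep4] (captured).
4 groups means the one result is a tuple of 4 captured strings — 1 here.

[('9', 'k05eg w', 'yydy', 'wi')]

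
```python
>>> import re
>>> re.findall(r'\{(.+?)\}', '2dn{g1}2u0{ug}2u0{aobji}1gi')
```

['g1', 'ug', 'aobji']

With the lazy modifier that quantifier settles for the fewest repetitions that let the rest of the pattern succeed (the atoms after it are unaffected and can still be greedy).
Scanning left to right: at [3:7] match '{g1}', group 1 = 'g1'; at [10:14] match '{ug}', group 1 = 'ug'; at [17:24] match '{aobji}', group 1 = 'aobji'.
`findall` collects group 1 from each match (3 total).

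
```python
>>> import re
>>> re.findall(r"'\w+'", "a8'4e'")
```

["'4e'"]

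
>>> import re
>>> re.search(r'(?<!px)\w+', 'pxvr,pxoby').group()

`(?!…)`/`(?<!…)` only lets a position through if the neighbouring text does NOT match; no characters are consumed.
The match spans [0:4] → 'pxvr'.

'pxvr'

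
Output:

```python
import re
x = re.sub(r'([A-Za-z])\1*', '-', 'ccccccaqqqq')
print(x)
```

---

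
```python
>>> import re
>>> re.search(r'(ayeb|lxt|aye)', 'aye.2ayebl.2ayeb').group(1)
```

The match spans [0:3] → 'aye'.
Captured: group 1 = 'aye'.

'aye'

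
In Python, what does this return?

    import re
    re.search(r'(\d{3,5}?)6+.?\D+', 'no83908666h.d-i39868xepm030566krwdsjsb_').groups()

The match spans [2:15] → '83908666h.d-i'.
Captured: group 1 = '83908'.

('83908',)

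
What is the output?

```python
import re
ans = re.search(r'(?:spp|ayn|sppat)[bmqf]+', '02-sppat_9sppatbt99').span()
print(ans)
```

(10, 16)

`re.search` tries every starting position until one works.
The match spans [10:16] → 'sppatb'.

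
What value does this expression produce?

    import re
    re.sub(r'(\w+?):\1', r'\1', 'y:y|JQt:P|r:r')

'y|JQt:P|r'

`\1` is not a pattern — it's the concrete string captured by group 1, re-applied verbatim.
The replacement refers to a captured group, so each match is rewritten using its own captured text.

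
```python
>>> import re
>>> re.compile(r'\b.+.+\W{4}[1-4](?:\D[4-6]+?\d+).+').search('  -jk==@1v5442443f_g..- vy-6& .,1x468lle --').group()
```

'jk==@1v5442443f_g..- vy-6& .,1x468lle --'

The match spans [3:43] → 'jk==@1v5442443f_g..- vy-6& .,1x468lle --'.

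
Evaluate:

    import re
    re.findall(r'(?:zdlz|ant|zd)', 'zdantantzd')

With no groups in the pattern, `findall` gives back each whole match — 4 here.

['zd', 'ant', 'ant', 'zd']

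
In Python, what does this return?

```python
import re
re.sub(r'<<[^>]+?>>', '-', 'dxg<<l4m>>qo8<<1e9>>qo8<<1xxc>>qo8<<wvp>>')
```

'dxg-qo8-qo8-qo8-'

`sub` substitutes '-' at each match site.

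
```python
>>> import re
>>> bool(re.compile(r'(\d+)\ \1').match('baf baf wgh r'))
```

False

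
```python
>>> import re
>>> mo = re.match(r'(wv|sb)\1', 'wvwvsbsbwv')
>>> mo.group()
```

'wvwv'

After group 1 captures some text, `\1` only succeeds where that same text appears again.
With `match`, the pattern is implicitly anchored at the beginning.
The match spans [0:4] → 'wvwv'.
Captured: group 1 = 'wv'.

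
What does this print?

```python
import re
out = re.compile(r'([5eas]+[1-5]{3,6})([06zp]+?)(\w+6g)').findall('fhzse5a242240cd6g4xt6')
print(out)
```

With 3 capturing groups, `findall` returns a 3-tuple per match.

[('se5a24224', '0', 'cd6g')]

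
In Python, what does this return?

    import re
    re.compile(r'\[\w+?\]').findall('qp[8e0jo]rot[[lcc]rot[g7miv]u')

['[8e0jo]', '[lcc]', '[g7miv]']

Since nothing is captured, `findall` lists the 3 matched substrings directly.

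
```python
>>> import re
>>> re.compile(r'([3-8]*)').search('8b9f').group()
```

Pattern: zero or more of a character in [3-8] (captured).
The match spans [0:1] → '8'.

'8'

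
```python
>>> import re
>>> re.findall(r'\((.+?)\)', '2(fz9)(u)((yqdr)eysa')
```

Because there's exactly one group, `findall` drops the full match and keeps group 1 from each hit.

['fz9', 'u', '(yqdr']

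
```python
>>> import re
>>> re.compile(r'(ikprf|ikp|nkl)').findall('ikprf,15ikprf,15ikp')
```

['ikprf', 'ikprf', 'ikp']

`|` is ordered: at each position the engine commits to the first alternative that works.
Scanning left to right: at [0:5] match 'ikprf', group 1 = 'ikprf'; at [8:13] match 'ikprf', group 1 = 'ikprf'; at [16:19] match 'ikp', group 1 = 'ikp'.
Because there's exactly one group, `findall` drops the full match and keeps group 1 from each hit.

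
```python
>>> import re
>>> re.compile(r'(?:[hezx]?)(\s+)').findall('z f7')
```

[' ']

Because there's exactly one group, `findall` drops the full match and keeps group 1 from the one hit.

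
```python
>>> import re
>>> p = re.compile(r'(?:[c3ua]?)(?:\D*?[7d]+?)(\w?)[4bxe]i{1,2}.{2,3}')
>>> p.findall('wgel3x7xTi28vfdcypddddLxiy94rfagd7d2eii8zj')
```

['L', '2']

This matches optionally one of [c3ua] (non-capturing group); then zero or more of a non-digit (lazy), then one or more of one of [7d] (lazy) (non-capturing group); then optionally a word character (captured); then one of [4bxe], then 1 to 2 of a literal 'i', then 2 to 3 of any character.
Walking the string: at [12:28] match 'vfdcypddddLxiy94', group 1 = 'L'; at [28:42] match 'rfagd7d2eii8zj', group 1 = '2'.
Because there's exactly one group, `findall` drops the full match and keeps group 1 from each hit.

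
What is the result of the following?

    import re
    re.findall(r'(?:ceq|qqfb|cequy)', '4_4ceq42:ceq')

['ceq', 'ceq']

No capturing groups, so `findall` returns the 2 full match strings.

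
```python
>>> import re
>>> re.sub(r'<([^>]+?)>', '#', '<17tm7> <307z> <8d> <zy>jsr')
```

`sub` substitutes '#' at each match site.

'# # # #jsr'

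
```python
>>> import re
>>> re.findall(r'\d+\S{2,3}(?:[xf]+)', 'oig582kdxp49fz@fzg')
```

Since nothing is captured, `findall` lists the 2 matched substrings directly.

['582kdx', '49fz@f']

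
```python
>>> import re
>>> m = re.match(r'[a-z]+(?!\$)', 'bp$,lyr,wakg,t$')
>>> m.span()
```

(0, 1)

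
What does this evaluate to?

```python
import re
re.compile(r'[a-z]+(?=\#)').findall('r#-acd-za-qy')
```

['r']

The lookaround is zero-width — it requires the adjacent text to match without consuming it, so the asserted text isn't part of the match.
Matches: at [0:1] → 'r'.
`findall` yields the raw match text (1 of them) because the pattern has no groups.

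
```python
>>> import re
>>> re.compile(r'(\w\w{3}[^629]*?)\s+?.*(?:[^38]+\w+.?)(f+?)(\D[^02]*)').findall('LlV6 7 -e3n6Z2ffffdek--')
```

[('LlV6', 'f', 'dek--')]

Pattern: a word character, then exactly 3 of a word character, then zero or more of any character except [629] (lazy) (captured); then one or more of whitespace (lazy), then zero or more of any character; then one or more of any character except [38], then one or more of a word character, then optionally any character (non-capturing group); then one or more of a literal 'f' (lazy) (captured); then a non-digit, then zero or more of any character except [02] (captured).
Walking the string: at [0:23] match 'LlV6 7 -e3n6Z2ffffdek--', groups = ('LlV6', 'f', 'dek--').
Multiple groups make `findall` return tuples — one 3-tuple for the one match.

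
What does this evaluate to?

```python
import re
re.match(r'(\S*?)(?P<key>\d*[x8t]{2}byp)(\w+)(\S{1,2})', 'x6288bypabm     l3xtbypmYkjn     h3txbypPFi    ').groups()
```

The match spans [0:11] → 'x6288bypabm'.
Captured: group 1 = 'x', group 2 = '6288byp', group 3 = 'ab', group 4 = 'm'.

('x', '6288byp', 'ab', 'm')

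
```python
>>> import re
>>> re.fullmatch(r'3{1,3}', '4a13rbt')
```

This matches 1 to 3 of a literal '3'.
`re.fullmatch` is like wrapping the pattern in `^…$` (in single-line mode).
Here the string isn't matched end-to-end, so the call returns None.

None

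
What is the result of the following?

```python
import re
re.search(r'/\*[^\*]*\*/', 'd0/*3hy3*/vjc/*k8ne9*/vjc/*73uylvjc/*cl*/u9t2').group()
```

`search` walks the string left to right and returns the first match it finds.
The match spans [2:10] → '/*3hy3*/'.

'/*3hy3*/'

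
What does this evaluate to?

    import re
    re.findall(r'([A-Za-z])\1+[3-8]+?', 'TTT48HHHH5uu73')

`\1` has to match the exact text group 1 already captured.
One capturing group, so `findall` returns just the captured substring from each match — 3 in all.

['T', 'H', 'u']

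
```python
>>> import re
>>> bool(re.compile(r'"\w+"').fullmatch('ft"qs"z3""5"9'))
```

For `fullmatch`, every character of the input must be accounted for by the pattern.
Here the string isn't matched end-to-end, so the call returns None, and `bool(None)` is False.

False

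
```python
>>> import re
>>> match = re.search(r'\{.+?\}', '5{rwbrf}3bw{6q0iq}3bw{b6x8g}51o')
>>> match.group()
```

'{rwbrf}'

A `+?`/`*?`/`{m,n}?` starts at its minimum and grows only as far as needed for what follows to match.
The match spans [1:8] → '{rwbrf}'.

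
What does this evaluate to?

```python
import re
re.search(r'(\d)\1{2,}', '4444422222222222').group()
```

'44444'

The backreference `\1` re-matches whatever the first group consumed, character for character.
The match spans [0:5] → '44444'.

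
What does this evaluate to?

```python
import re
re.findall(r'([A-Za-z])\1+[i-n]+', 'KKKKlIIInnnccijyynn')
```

['K', 'I', 'c', 'y']

A backreference is literal: `\1` must see the identical characters the first group matched.
Scanning left to right: at [0:5] match 'KKKKl', group 1 = 'K'; at [5:11] match 'IIInnn', group 1 = 'I'; at [11:15] match 'ccij', group 1 = 'c'; at [15:19] match 'yynn', group 1 = 'y'.
Because there's exactly one group, `findall` drops the full match and keeps group 1 from each hit.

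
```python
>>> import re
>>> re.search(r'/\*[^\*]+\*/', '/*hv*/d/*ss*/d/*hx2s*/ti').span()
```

(0, 6)

The match spans [0:6] → '/*hv*/'.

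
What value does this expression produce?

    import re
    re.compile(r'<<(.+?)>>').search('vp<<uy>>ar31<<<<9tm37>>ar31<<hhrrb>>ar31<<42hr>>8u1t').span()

(2, 8)

The `?` after the quantifier makes it lazy — it takes as little as possible before letting the rest of the pattern try.
`re.search` scans for the first position where the pattern succeeds.
The match spans [2:8] → '<<uy>>'.
Captured: group 1 = 'uy'.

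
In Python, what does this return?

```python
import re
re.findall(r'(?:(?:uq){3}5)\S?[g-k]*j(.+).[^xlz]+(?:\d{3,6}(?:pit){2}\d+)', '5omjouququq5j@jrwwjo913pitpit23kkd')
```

['@jrww']

Because there's exactly one group, `findall` drops the full match and keeps group 1 from the one hit.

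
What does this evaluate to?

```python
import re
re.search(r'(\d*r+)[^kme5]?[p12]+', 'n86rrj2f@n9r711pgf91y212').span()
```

This matches zero or more of a digit, then one or more of a literal 'r' (captured); then optionally any character except [kme5], then one or more of one of [p12].
Unlike `match`, `search` isn't anchored — it looks for the pattern anywhere in the string.
The match spans [1:7] → '86rrj2'.
Captured: group 1 = '86rr'.

(1, 7)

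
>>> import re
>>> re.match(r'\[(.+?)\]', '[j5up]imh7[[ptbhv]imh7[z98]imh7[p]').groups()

Because the quantifier is non-greedy, it stops expanding at the earliest point where the rest of the pattern can succeed.
With `match`, the pattern is implicitly anchored at the beginning.
The match spans [0:6] → '[j5up]'.
Captured: group 1 = 'j5up'.

('j5up',)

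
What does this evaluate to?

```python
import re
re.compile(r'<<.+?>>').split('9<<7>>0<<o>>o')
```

['9', '0', 'o']

A non-greedy quantifier consumes as few characters as it can — just enough that the remainder of the pattern still matches from where it stops; whatever follows it matches normally.
The string is cut at each match, leaving 3 pieces.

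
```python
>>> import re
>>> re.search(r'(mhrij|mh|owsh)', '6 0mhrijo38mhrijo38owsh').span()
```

(3, 8)

Alternation tries branches left to right and keeps the first one that lets the overall match succeed at that position.
The match spans [3:8] → 'mhrij'.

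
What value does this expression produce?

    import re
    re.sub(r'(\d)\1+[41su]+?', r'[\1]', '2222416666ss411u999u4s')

A backreference is literal: `\1` must see the identical characters the first group matched.
Matches: at [0:5] → '22224'; at [6:11] → '6666s'; at [13:16] → '11u'; at [16:20] → '999u'.
`\1` in the replacement pulls in group 1's text for each match.

'[2]1[6]s4[1][9]4s'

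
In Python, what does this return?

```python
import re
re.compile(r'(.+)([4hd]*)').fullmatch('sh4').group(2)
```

''

Pattern: one or more of any character (captured); then zero or more of one of [4hd] (captured).
`re.fullmatch` requires the pattern to consume the entire string.
The match spans [0:3] → 'sh4'.
Captured: group 1 = 'sh4', group 2 = ''.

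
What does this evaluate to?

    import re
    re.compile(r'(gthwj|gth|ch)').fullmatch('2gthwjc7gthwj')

`re.fullmatch` requires the pattern to consume the entire string.
Here there's no way to consume every character, so the call returns None.

None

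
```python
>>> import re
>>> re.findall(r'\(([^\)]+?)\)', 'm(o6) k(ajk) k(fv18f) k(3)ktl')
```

Scanning left to right: at [1:5] match '(o6)', group 1 = 'o6'; at [7:12] match '(ajk)', group 1 = 'ajk'; at [14:21] match '(fv18f)', group 1 = 'fv18f'; at [23:26] match '(3)', group 1 = '3'.
One capturing group, so `findall` returns just the captured substring from each match — 4 in all.

['o6', 'ajk', 'fv18f', '3']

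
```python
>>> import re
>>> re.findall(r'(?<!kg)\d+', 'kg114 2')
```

['14', '2']

A negative assertion filters positions out without eating any characters.
Scanning left to right: at [3:5] → '14'; at [6:7] → '2'.
`findall` yields the raw match text (2 of them) because the pattern has no groups.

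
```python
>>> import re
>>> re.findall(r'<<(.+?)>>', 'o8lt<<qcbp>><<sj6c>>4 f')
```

['qcbp', 'sj6c']

With the lazy modifier that quantifier settles for the fewest repetitions that let the rest of the pattern succeed (the atoms after it are unaffected and can still be greedy).
Scanning left to right: at [4:12] match '<<qcbp>>', group 1 = 'qcbp'; at [12:20] match '<<sj6c>>', group 1 = 'sj6c'.
With a single group, `findall` returns only what that group captured — 2 items.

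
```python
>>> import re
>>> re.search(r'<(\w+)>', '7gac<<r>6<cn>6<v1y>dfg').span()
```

(5, 8)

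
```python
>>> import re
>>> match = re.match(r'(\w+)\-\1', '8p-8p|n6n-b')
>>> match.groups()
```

('8p',)

`\1` is not a pattern — it's the concrete string captured by group 1, re-applied verbatim.
`re.match` won't scan ahead — the pattern has to work from the very first character.
The match spans [0:5] → '8p-8p'.
Captured: group 1 = '8p'.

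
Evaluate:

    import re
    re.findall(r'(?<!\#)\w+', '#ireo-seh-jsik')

A negative assertion filters positions out without eating any characters.
`findall` yields the raw match text (3 of them) because the pattern has no groups.

['reo', 'seh', 'jsik']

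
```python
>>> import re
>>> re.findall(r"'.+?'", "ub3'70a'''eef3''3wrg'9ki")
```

A `+?`/`*?`/`{m,n}?` starts at its minimum and grows only as far as needed for what follows to match.
No capturing groups, so `findall` returns the 3 full match strings.

["'70a'", "''eef3'", "'3wrg'"]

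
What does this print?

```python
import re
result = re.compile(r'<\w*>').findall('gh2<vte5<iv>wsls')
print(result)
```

With no groups in the pattern, `findall` gives back each whole match — 1 here.

['<iv>']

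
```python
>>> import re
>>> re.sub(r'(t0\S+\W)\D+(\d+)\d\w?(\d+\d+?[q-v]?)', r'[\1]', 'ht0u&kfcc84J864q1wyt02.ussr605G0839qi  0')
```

'h[t0u&kfcc84J864q1wyt02.]i  0'

Pattern: the literal 't0', then one or more of a non-whitespace character, then a non-word character (captured); then one or more of a non-digit; then one or more of a digit (captured); then a digit, then optionally a word character; then one or more of a digit, then one or more of a digit (lazy), then optionally a character in [q-v] (captured).
Matches: at [1:36] → 't0u&kfcc84J864q1wyt02.ussr605G0839q'.
`\1` in the replacement pulls in group 1's text for each match.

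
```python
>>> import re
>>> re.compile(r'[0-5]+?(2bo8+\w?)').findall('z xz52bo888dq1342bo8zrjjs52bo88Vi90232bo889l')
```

['2bo888d', '2bo8z', '2bo88V', '2bo889']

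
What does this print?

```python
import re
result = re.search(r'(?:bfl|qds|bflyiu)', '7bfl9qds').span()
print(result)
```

(1, 4)

Unlike `match`, `search` isn't anchored — it looks for the pattern anywhere in the string.
The match spans [1:4] → 'bfl'.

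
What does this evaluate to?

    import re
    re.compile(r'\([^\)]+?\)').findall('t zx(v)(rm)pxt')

Walking the string: at [4:7] → '(v)'; at [7:11] → '(rm)'.
Since nothing is captured, `findall` lists the 2 matched substrings directly.

['(v)', '(rm)']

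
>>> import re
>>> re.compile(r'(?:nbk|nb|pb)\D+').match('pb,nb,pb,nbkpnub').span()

`re.match` only tries the pattern at the start of the string.
The match spans [0:16] → 'pb,nb,pb,nbkpnub'.

(0, 16)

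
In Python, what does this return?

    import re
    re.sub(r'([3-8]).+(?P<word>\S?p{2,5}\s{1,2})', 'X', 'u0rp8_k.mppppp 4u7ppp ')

Pattern: a character in [3-8] (captured); then one or more of any character; then optionally a non-whitespace character, then 2 to 5 of the literal 'p', then 1 to 2 of whitespace (captured as 'word').
Matches: at [4:22] → '8_k.mppppp 4u7ppp '.
Each match is replaced by 'X'.

'u0rpX'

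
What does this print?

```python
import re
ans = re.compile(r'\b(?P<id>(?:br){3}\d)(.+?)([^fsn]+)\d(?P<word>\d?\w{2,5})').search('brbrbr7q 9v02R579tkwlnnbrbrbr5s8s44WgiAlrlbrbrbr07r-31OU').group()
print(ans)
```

brbrbr7q 9v02R579tkwln

Pattern: a word boundary (`\b`, zero-width); then the literal 'br' repeated 3 times, then a digit (captured as 'id'); then one or more of any character (lazy) (captured); then one or more of any character except [fsn] (captured); then a digit; then optionally a digit, then 2 to 5 of a word character (captured as 'word').
`re.search` tries every starting position until one works.
The match spans [0:22] → 'brbrbr7q 9v02R579tkwln'.
Captured: group 1 = 'brbrbr7', group 2 = 'q', group 3 = ' 9v02R57', group 4 = 'tkwln'.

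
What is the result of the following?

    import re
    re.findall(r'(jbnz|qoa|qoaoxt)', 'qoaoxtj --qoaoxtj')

Branches in `(...|...)` are attempted left-to-right; the first branch that allows the whole pattern to succeed is taken.
Scanning left to right: at [0:3] match 'qoa', group 1 = 'qoa'; at [10:13] match 'qoa', group 1 = 'qoa'.
One capturing group, so `findall` returns just the captured substring from each match — 2 in all.

['qoa', 'qoa']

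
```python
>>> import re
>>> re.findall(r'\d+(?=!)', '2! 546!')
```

The lookaround is zero-width — it requires the adjacent text to match without consuming it, so the asserted text isn't part of the match.
Matches: at [0:1] → '2'; at [3:6] → '546'.
With no groups in the pattern, `findall` gives back each whole match — 2 here.

['2', '546']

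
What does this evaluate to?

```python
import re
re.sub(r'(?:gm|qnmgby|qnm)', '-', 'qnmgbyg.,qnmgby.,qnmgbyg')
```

'-g.,-.,-g'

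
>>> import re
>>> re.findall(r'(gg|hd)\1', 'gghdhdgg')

A backreference is literal: `\1` must see the identical characters the first group matched.
Scanning left to right: at [2:6] match 'hdhd', group 1 = 'hd'.
`findall` collects group 1 from the one match (1 total).

['hd']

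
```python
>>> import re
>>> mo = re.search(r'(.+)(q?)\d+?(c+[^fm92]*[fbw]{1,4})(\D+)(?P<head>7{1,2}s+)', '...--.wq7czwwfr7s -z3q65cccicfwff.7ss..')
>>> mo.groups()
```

The match spans [0:37] → '...--.wq7czwwfr7s -z3q65cccicfwff.7ss'.
Captured: group 1 = '...--.wq7czwwfr7s -z3q6', group 2 = '', group 3 = 'cccicfwff', group 4 = '.', group 5 = '7ss'.

('...--.wq7czwwfr7s -z3q6', '', 'cccicfwff', '.', '7ss')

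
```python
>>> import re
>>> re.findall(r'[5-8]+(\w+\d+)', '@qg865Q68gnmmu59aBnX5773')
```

This matches one or more of a character in [5-8]; then one or more of a word character, then one or more of a digit (captured).
Walking the string: at [3:24] match '865Q68gnmmu59aBnX5773', group 1 = 'Q68gnmmu59aBnX5773'.
One capturing group, so `findall` returns just the captured substring from the one match — 1 in all.

['Q68gnmmu59aBnX5773']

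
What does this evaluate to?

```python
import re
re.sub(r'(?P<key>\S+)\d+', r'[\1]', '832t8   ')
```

This matches one or more of a non-whitespace character (captured as 'key'); then one or more of a digit.
Matches: at [0:5] → '832t8'.
`\1` in the replacement pulls in group 1's text for each match.

'[832t]   '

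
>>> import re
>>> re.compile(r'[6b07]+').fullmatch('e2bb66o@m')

None

`re.fullmatch` requires the pattern to consume the entire string.
Here the pattern can't cover the whole string, so the call returns None.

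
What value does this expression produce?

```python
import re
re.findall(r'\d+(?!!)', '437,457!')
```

['437', '45']

A negative assertion filters positions out without eating any characters.
Scanning left to right: at [0:3] → '437'; at [4:6] → '45'.
With no groups in the pattern, `findall` gives back each whole match — 2 here.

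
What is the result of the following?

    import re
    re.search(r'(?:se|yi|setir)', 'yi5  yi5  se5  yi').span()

`search` walks the string left to right and returns the first match it finds.
The match spans [0:2] → 'yi'.

(0, 2)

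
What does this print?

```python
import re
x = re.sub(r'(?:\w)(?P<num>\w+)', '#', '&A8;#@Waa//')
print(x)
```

This matches a word character (non-capturing group); then one or more of a word character (captured as 'num').
Matches: at [1:3] → 'A8'; at [6:9] → 'Waa'.
Each match is replaced by '#'.

&#;#@#//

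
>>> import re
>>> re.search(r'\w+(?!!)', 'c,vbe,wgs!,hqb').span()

Because the assertion is negative and zero-width, positions next to the forbidden text are skipped.
The match spans [0:1] → 'c'.

(0, 1)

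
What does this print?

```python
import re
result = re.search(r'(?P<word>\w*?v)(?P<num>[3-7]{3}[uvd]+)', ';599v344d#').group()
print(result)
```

599v344d

This matches zero or more of a word character (lazy), then the literal 'v' (captured as 'word'); then exactly 3 of a character in [3-7], then one or more of one of [uvd] (captured as 'num').
`re.search` scans for the first position where the pattern succeeds.
The match spans [1:9] → '599v344d'.
Captured: group 1 = '599v', group 2 = '344d'.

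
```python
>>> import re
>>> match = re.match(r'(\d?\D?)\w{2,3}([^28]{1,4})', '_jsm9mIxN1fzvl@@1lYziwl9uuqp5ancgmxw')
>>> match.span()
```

`match` is anchored at position 0; if the pattern doesn't fit there, it returns None.
The match spans [0:8] → '_jsm9mIx'.

(0, 8)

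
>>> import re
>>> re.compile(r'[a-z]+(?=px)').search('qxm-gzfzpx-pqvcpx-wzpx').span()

The lookaround is zero-width — it requires the adjacent text to match without consuming it, so the asserted text isn't part of the match.
`search` walks the string left to right and returns the first match it finds.
The match spans [4:8] → 'gzfz'.

(4, 8)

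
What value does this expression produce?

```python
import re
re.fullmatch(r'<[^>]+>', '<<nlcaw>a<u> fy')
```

None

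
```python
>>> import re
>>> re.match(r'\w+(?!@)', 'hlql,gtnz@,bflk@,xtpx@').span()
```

(0, 4)

`(?!…)`/`(?<!…)` only lets a position through if the neighbouring text does NOT match; no characters are consumed.
`match` is anchored at position 0; if the pattern doesn't fit there, it returns None.
The match spans [0:4] → 'hlql'.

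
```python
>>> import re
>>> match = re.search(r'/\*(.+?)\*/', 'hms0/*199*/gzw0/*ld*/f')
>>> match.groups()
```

The match spans [4:11] → '/*199*/'.
Captured: group 1 = '199'.

('199',)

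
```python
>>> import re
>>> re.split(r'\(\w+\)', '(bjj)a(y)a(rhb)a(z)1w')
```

['', 'a', 'a', 'a', '1w']

Matches to split on: at [0:5] → '(bjj)'; at [6:9] → '(y)'; at [10:15] → '(rhb)'; at [16:19] → '(z)'.
The string is cut at each match, leaving 5 pieces.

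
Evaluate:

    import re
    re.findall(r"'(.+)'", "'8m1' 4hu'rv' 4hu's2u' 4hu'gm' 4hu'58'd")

["8m1' 4hu'rv' 4hu's2u' 4hu'gm' 4hu'58"]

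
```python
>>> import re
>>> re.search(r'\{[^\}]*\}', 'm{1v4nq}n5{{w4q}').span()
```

(1, 8)

The match spans [1:8] → '{1v4nq}'.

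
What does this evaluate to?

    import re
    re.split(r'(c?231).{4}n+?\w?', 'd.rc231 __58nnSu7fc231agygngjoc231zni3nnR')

['d.rc231 __58nnSu7f', 'c231', 'jo', 'c231', 'R']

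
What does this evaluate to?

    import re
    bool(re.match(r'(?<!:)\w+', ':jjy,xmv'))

`match` is anchored at position 0; if the pattern doesn't fit there, it returns None.
Here position 0 doesn't satisfy it, so the call returns None, and `bool(None)` is False.

False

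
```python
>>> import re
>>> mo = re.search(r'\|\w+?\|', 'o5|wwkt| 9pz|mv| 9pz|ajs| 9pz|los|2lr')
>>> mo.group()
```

Unlike `match`, `search` isn't anchored — it looks for the pattern anywhere in the string.
The match spans [2:8] → '|wwkt|'.

'|wwkt|'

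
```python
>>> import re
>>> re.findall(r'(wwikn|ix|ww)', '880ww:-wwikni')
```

`|` is ordered: at each position the engine commits to the first alternative that works.
One capturing group, so `findall` returns just the captured substring from each match — 2 in all.

['ww', 'wwikn']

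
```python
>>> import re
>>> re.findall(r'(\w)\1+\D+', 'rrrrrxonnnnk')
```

`\1` is not a pattern — it's the concrete string captured by group 1, re-applied verbatim.
`findall` collects group 1 from the one match (1 total).

['r']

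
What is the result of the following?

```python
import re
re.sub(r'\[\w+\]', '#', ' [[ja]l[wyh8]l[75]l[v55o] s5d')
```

`sub` substitutes '#' at each match site.

' [#l#l#l# s5d'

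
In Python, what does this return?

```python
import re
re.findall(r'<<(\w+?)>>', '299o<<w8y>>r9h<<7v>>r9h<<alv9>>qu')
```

One capturing group, so `findall` returns just the captured substring from each match — 3 in all.

['w8y', '7v', 'alv9']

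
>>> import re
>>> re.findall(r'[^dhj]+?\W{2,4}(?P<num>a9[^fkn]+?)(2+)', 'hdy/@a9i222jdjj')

The `?` after the quantifier makes it lazy — it takes as little as possible before letting the rest of the pattern try.
2 groups means the one result is a tuple of 2 captured strings — 1 here.

[('a9i', '222')]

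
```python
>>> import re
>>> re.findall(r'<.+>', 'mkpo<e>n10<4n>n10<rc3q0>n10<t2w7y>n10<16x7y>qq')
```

['<e>n10<4n>n10<rc3q0>n10<t2w7y>n10<16x7y>']

Scanning left to right: at [4:44] → '<e>n10<4n>n10<rc3q0>n10<t2w7y>n10<16x7y>'.
`findall` yields the raw match text (1 of them) because the pattern has no groups.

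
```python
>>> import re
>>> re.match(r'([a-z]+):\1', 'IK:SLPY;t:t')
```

`re.match` won't scan ahead — the pattern has to work from the very first character.
Here the pattern fails at index 0, so the call returns None.

None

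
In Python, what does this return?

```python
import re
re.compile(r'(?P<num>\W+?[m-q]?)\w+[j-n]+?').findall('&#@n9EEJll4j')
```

['&#@n']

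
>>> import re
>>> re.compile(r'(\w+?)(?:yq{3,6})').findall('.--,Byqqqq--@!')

Pattern: one or more of a word character (lazy) (captured); then a literal 'y', then 3 to 6 of the literal 'q' (non-capturing group).
Scanning left to right: at [4:10] match 'Byqqqq', group 1 = 'B'.
Because there's exactly one group, `findall` drops the full match and keeps group 1 from the one hit.

['B']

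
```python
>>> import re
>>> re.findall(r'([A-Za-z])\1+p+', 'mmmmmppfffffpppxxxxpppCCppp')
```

`\1` has to match the exact text group 1 already captured.
Scanning left to right: at [0:7] match 'mmmmmpp', group 1 = 'm'; at [7:15] match 'fffffppp', group 1 = 'f'; at [15:22] match 'xxxxppp', group 1 = 'x'; at [22:27] match 'CCppp', group 1 = 'C'.
With a single group, `findall` returns only what that group captured — 4 items.

['m', 'f', 'x', 'C']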